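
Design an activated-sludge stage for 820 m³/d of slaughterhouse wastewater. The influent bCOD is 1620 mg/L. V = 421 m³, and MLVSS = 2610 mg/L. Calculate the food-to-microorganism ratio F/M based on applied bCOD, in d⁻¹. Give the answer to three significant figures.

F/M ≈ 1.21 d⁻¹

F/M = Q·S₀ / (V·X) = 820 × 1620 / (421.0 × 2610) = 1.209 g bCOD·(g VSS·d)⁻¹.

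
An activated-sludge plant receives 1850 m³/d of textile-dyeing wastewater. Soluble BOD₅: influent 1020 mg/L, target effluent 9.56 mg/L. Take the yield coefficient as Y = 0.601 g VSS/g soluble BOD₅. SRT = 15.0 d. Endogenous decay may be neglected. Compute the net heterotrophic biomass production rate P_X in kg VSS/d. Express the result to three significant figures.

P_X ≈ 1120 kg VSS/d

With endogenous decay neglected, the observed yield equals the true yield: Y_obs = Y = 0.601 g VSS/g soluble BOD₅.
Substrate removed = Q·(S₀ − S) = 1850 m³/d × (1020 − 9.56) g/m³ = 1.87×10^6 g/d = 1869 kg/d.
Net biomass production P_X = Y_obs × Q·(S₀ − S) = 0.6010 × 1869 = 1123 kg VSS/d.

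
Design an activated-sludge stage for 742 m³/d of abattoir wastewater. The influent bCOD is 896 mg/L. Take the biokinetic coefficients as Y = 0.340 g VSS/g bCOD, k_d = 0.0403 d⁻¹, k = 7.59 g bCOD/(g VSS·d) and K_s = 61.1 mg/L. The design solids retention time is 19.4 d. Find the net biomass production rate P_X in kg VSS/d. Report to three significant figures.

Effluent substrate depends only on kinetics and SRT: S = K_s(1 + k_d θ_c) / [θ_c(Yk − k_d) − 1] = 61.1 × (1 + 0.0403 × 19.4) / [19.4 × (0.340 × 7.59 − 0.0403) − 1] = 108.9 / 48.28 = 2.255 mg/L.
Correct the yield for decay: Y_obs = Y/(1 + k_d θ_c) = 0.340 / (1 + 0.0403 × 19.4) = 0.340 / 1.782 = 0.1908.
Q·(S₀ − S) = 742 × (896 − 2.25) × 10⁻³ = 663.2 kg/d removed.
Net biomass production P_X = Y_obs × Q·(S₀ − S) = 0.1908 × 663.2 = 126.5 kg VSS/d.

P_X ≈ 127 kg VSS/d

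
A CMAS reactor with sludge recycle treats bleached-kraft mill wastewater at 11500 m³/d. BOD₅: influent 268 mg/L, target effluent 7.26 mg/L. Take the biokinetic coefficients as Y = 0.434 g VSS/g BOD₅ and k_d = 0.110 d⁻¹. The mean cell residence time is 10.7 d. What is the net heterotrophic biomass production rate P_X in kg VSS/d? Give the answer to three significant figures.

Correct the yield for decay: Y_obs = Y/(1 + k_d θ_c) = 0.434 / (1 + 0.110 × 10.7) = 0.434 / 2.177 = 0.1994.
ΔS = 268 − 7.26 = 260.7 mg/L, so the substrate removal rate is 11500 × 260.7/1000 = 2999 kg BOD₅/d.
So the net sludge growth is P_X = 0.1994 × 2999 = 597.8 kg VSS/d.

P_X ≈ 598 kg VSS/d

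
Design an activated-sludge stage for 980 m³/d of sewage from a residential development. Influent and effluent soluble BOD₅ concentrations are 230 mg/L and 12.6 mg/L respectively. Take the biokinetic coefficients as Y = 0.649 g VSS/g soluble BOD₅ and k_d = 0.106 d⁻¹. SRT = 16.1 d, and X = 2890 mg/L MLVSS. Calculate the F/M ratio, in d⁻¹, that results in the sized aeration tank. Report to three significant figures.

Steady-state biomass mass balance: V·X·(1 + k_d·θ_c) = Y·Q·(S₀ − S)·θ_c, so V = 0.649 × 980 × (230 − 12.6) × 16.1 / [2890 × (1 + 0.106 × 16.1)] = 2.23×10^6 / 7822 = 284.6 m³.
Food-to-microorganism ratio F/M = Q S₀ / (V X) = 980 × 230 / (284.6 × 2890) = 0.2740 d⁻¹.

F/M ≈ 0.274 d⁻¹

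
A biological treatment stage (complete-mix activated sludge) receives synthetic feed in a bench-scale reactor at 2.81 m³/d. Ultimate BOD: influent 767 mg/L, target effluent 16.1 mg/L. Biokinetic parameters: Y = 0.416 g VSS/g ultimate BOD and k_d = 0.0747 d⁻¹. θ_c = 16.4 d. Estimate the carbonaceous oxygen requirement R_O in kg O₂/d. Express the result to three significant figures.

R_O ≈ 1.55 kg O₂/d

Observed yield with endogenous decay: Y_obs = Y / (1 + k_d·θ_c) = 0.416 / (1 + 0.0747 × 16.4) = 0.416 / 2.225 = 0.1870 g VSS/g ultimate BOD.
Mass of ultimate BOD removed per day: Q(S₀ − S) = 2.81 × 750.9 g/m³ = 2.110 kg/d.
Biomass synthesised: P_X = Y_obs × 2.110 = 0.3945 kg VSS/d.
R_O = Q·ΔS − 1.42 P_X = 2.110 − 0.5602 = 1.550 kg O₂/d.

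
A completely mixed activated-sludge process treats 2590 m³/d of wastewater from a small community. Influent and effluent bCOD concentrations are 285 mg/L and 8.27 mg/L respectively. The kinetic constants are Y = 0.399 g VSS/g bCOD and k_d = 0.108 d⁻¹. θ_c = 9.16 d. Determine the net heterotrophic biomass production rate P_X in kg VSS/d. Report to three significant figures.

Observed yield with endogenous decay: Y_obs = Y / (1 + k_d·θ_c) = 0.399 / (1 + 0.108 × 9.16) = 0.399 / 1.989 = 0.2006 g VSS/g bCOD.
Mass of bCOD removed per day: Q(S₀ − S) = 2590 × 276.7 g/m³ = 716.7 kg/d.
So the net sludge growth is P_X = 0.2006 × 716.7 = 143.8 kg VSS/d.

P_X ≈ 144 kg VSS/d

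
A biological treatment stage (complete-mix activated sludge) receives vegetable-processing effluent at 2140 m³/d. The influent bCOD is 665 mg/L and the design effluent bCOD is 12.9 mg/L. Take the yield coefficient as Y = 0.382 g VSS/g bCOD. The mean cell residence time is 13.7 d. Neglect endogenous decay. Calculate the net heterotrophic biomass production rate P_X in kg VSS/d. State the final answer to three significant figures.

With endogenous decay neglected, the observed yield equals the true yield: Y_obs = Y = 0.382 g VSS/g bCOD.
Mass of bCOD removed per day: Q(S₀ − S) = 2140 × 652.1 g/m³ = 1395 kg/d.
P_X = Y_obs · Q(S₀ − S) = 0.3820 × 1395 = 533.1 kg VSS/d.

P_X ≈ 533 kg VSS/d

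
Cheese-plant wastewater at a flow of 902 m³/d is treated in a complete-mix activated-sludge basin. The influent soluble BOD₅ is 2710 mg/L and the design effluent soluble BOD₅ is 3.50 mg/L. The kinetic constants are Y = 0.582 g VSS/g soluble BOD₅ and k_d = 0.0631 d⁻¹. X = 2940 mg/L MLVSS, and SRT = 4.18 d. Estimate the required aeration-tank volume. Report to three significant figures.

From the SRT design equation V = Y Q (S₀−S) θ_c / [X (1 + k_d θ_c)] = 0.582 × 902 × (2710 − 3.50) × 4.18 / [2940 × (1 + 0.0631 × 4.18)] = 5.94×10^6 / 3715 = 1598 m³.

V ≈ 1600 m³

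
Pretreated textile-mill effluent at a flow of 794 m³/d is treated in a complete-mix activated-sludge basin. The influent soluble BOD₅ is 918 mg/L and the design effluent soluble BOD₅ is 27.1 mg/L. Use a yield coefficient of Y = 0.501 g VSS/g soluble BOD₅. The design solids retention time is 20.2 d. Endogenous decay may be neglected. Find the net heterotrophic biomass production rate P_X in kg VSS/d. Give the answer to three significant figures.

P_X ≈ 354 kg VSS/d

Since k_d ≈ 0, Y_obs = Y = 0.501 g VSS/g soluble BOD₅.
Substrate removed = Q·(S₀ − S) = 794 m³/d × (918 − 27.1) g/m³ = 7.07×10^5 g/d = 707.4 kg/d.
Net biomass production P_X = Y_obs × Q·(S₀ − S) = 0.5010 × 707.4 = 354.4 kg VSS/d.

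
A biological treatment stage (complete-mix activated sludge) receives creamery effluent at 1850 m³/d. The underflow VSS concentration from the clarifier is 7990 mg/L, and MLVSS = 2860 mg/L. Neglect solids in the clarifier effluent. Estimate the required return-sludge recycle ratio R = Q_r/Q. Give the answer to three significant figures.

R ≈ 0.558

Mass balance around the secondary clarifier (neglecting effluent solids): R = X / (X_r − X) = 2860 / (7990 − 2860) = 0.5575.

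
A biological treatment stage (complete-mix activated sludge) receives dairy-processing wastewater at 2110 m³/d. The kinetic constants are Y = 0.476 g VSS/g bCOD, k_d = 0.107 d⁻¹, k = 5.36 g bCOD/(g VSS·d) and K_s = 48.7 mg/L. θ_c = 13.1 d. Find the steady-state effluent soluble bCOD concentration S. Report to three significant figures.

Effluent substrate depends only on kinetics and SRT: S = K_s(1 + k_d θ_c) / [θ_c(Yk − k_d) − 1] = 48.7 × (1 + 0.107 × 13.1) / [13.1 × (0.476 × 5.36 − 0.107) − 1] = 117.0 / 31.02 = 3.770 mg/L.

S ≈ 3.77 mg/L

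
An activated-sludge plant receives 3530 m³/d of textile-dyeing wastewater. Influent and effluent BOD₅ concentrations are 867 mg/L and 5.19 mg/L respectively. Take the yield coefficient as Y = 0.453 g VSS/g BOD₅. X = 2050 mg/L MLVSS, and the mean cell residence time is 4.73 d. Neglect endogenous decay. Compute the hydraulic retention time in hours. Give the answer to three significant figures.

τ ≈ 21.6 h

With k_d = 0 the design equation reduces to V = Y Q (S₀−S) θ_c / X = 0.453 × 3530 × (867 − 5.19) × 4.73 / 2050 = 3180 m³.
τ = V/Q = 3180/3530 = 0.9008 d, or 21.62 h.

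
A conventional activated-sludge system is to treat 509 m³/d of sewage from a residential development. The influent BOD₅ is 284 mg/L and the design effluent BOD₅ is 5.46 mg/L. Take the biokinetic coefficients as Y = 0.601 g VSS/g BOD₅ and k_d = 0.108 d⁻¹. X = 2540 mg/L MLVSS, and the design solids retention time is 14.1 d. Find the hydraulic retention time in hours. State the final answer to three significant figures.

From the SRT design equation V = Y Q (S₀−S) θ_c / [X (1 + k_d θ_c)] = 0.601 × 509 × (284 − 5.46) × 14.1 / [2540 × (1 + 0.108 × 14.1)] = 1.2×10^6 / 6408 = 187.5 m³.
HRT = V/Q = 187.5 m³ / 509 m³·d⁻¹ = 0.3684 d × 24 = 8.840 h.

τ ≈ 8.84 h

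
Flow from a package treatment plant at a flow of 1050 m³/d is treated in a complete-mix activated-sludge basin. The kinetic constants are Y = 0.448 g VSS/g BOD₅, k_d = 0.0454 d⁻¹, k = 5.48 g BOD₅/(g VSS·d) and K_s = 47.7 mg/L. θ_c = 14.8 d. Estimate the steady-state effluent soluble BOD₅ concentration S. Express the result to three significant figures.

S ≈ 2.30 mg/L

For a completely mixed reactor with recycle the Lawrence–McCarty relation gives S = K_s·(1 + k_d·θ_c) / [θ_c·(Y·k − k_d) − 1] = 47.7 × (1 + 0.0454 × 14.8) / [14.8 × (0.448 × 5.48 − 0.0454) − 1] = 79.75 / 34.66 = 2.301 mg/L.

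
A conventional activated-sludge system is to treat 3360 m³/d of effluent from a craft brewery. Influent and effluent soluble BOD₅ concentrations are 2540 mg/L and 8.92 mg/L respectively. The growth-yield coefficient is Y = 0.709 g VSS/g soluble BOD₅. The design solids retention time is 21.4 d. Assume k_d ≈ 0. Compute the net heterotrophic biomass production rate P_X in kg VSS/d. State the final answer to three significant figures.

P_X ≈ 6030 kg VSS/d

With endogenous decay neglected, the observed yield equals the true yield: Y_obs = Y = 0.709 g VSS/g soluble BOD₅.
Substrate removed = Q·(S₀ − S) = 3360 m³/d × (2540 − 8.92) g/m³ = 8.5×10^6 g/d = 8504 kg/d.
Net biomass production P_X = Y_obs × Q·(S₀ − S) = 0.7090 × 8504 = 6030 kg VSS/d.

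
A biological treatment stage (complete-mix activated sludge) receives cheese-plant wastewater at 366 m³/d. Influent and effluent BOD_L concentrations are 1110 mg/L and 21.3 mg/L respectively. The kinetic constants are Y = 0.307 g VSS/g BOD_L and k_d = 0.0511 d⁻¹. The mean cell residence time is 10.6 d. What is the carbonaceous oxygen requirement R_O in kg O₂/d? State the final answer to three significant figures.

R_O ≈ 286 kg O₂/d

Y_obs = Y / (1 + k_d θ_c) = 0.307 / (1 + 0.0511 × 10.6) = 0.307 / 1.542 = 0.1991.
ΔS = 1110 − 21.3 = 1089 mg/L, so the substrate removal rate is 366 × 1089/1000 = 398.5 kg BOD_L/d.
P_X = Y_obs·Q·(S₀ − S) = 0.1991 × 398.5 = 79.35 kg VSS/d.
R_O = Q·(S₀ − S) − 1.42·P_X = 398.5 − 1.42 × 79.35 = 285.8 kg O₂/d.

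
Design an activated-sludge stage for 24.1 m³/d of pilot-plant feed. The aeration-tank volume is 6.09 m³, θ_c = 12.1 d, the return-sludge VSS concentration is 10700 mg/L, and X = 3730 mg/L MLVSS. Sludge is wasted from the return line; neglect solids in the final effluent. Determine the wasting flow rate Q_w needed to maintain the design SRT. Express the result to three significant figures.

θ_c = V·X/(Q_w·X_r) when wasting from the recycle, so Q_w = V·X/(θ_c·X_r) = 6.090 × 3730 / (12.1 × 10700) = 0.1755 m³/d.

Q_w ≈ 0.175 m³/d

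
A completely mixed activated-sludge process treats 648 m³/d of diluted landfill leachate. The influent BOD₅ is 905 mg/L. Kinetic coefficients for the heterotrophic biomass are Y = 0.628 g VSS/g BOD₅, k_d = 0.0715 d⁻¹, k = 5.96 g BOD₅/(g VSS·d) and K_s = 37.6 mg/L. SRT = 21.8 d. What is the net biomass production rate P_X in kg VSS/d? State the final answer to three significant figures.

From the Monod/SRT balance for a CMAS, S = K_s·(1+k_d θ_c)/[θ_c·(Y k − k_d) − 1] = 37.6 × (1 + 0.0715 × 21.8) / [21.8 × (0.628 × 5.96 − 0.0715) − 1] = 96.21 / 79.04 = 1.217 mg/L.
Observed yield with endogenous decay: Y_obs = Y / (1 + k_d·θ_c) = 0.628 / (1 + 0.0715 × 21.8) = 0.628 / 2.559 = 0.2454 g VSS/g BOD₅.
ΔS = 905 − 1.22 = 903.8 mg/L, so the substrate removal rate is 648 × 903.8/1000 = 585.6 kg BOD₅/d.
Net biomass production P_X = Y_obs × Q·(S₀ − S) = 0.2454 × 585.6 = 143.7 kg VSS/d.

P_X ≈ 144 kg VSS/d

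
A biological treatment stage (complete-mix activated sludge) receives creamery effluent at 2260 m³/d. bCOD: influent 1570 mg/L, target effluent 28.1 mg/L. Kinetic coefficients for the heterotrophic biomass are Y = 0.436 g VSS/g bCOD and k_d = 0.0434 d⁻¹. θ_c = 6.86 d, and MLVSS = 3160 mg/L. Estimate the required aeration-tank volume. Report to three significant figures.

V ≈ 2540 m³

Steady-state biomass mass balance: V·X·(1 + k_d·θ_c) = Y·Q·(S₀ − S)·θ_c, so V = 0.436 × 2260 × (1570 − 28.1) × 6.86 / [3160 × (1 + 0.0434 × 6.86)] = 1.04×10^7 / 4101 = 2542 m³.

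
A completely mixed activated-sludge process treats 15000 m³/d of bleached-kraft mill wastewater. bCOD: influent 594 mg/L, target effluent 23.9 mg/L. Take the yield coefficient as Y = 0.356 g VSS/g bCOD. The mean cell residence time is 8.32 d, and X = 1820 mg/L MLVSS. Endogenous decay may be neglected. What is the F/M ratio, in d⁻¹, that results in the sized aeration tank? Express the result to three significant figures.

With k_d = 0 the design equation reduces to V = Y Q (S₀−S) θ_c / X = 0.356 × 15000 × (594 − 23.9) × 8.32 / 1820 = 13917 m³.
Food-to-microorganism ratio F/M = Q S₀ / (V X) = 15000 × 594 / (13917 × 1820) = 0.3518 d⁻¹.

F/M ≈ 0.352 d⁻¹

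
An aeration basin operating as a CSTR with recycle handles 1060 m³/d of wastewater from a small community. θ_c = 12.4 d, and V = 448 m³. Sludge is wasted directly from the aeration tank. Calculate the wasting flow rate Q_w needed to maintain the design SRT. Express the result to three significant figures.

Q_w ≈ 36.1 m³/d

Wasting from the aeration tank: Q_w = V / θ_c = 448.0 / 12.4 = 36.13 m³/d.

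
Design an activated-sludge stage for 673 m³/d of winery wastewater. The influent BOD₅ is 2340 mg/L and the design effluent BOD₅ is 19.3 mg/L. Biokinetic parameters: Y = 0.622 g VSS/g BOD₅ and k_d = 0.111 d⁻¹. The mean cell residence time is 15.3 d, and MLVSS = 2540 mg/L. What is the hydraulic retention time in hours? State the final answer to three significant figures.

Steady-state biomass mass balance: V·X·(1 + k_d·θ_c) = Y·Q·(S₀ − S)·θ_c, so V = 0.622 × 673 × (2340 − 19.3) × 15.3 / [2540 × (1 + 0.111 × 15.3)] = 1.49×10^7 / 6854 = 2169 m³.
Hydraulic retention time τ = V/Q = 2169 / 673 = 3.222 d = 77.34 h.

τ ≈ 77.3 h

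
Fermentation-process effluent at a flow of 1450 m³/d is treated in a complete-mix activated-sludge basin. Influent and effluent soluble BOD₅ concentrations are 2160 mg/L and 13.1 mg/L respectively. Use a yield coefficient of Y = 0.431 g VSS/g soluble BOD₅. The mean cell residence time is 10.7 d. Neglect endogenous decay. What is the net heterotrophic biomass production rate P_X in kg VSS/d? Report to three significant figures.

Since k_d ≈ 0, Y_obs = Y = 0.431 g VSS/g soluble BOD₅.
Substrate removed = Q·(S₀ − S) = 1450 m³/d × (2160 − 13.1) g/m³ = 3.11×10^6 g/d = 3113 kg/d.
So the net sludge growth is P_X = 0.4310 × 3113 = 1342 kg VSS/d.

P_X ≈ 1340 kg VSS/d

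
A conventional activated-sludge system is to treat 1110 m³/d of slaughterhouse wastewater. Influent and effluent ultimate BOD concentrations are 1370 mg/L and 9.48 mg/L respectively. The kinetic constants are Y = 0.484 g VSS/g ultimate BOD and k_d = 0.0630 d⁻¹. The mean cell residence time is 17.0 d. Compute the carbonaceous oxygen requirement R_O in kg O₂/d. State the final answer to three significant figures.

R_O ≈ 1010 kg O₂/d

The observed yield is Y_obs = Y/(1 + k_d·θ_c) = 0.484 / (1 + 0.0630 × 17.0) = 0.484 / 2.071 = 0.2337 g VSS per g ultimate BOD removed.
Substrate removed = Q·(S₀ − S) = 1110 m³/d × (1370 − 9.48) g/m³ = 1.51×10^6 g/d = 1510 kg/d.
Net sludge production P_X = 0.2337 × 1510 = 352.9 kg VSS/d.
Carbonaceous O₂ demand = substrate oxidised − cell-mass equivalent = 1510 − 1.42 × 352.9 = 1009 kg O₂/d.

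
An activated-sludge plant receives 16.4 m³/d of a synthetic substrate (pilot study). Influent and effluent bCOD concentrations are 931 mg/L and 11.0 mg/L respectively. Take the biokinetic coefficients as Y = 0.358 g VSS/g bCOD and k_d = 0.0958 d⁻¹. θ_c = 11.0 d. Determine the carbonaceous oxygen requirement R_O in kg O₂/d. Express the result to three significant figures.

The observed yield is Y_obs = Y/(1 + k_d·θ_c) = 0.358 / (1 + 0.0958 × 11.0) = 0.358 / 2.054 = 0.1743 g VSS per g bCOD removed.
Substrate removed = Q·(S₀ − S) = 16.4 m³/d × (931 − 11.0) g/m³ = 1.51×10^4 g/d = 15.09 kg/d.
P_X = Y_obs·Q·(S₀ − S) = 0.1743 × 15.09 = 2.630 kg VSS/d.
R_O = Q·ΔS − 1.42 P_X = 15.09 − 3.735 = 11.35 kg O₂/d.

R_O ≈ 11.4 kg O₂/d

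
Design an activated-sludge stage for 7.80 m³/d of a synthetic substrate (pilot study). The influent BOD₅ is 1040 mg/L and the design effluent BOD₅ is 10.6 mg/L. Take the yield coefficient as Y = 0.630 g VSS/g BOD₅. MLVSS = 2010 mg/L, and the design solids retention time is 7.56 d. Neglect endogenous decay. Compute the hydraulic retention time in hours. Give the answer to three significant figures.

τ ≈ 58.5 h

V·X = Y·Q·ΔS·θ_c gives V = 0.630 × 7.80 × (1040 − 10.6) × 7.56 / 2010 = 19.03 m³.
τ = V/Q = 19.03/7.80 = 2.439 d, or 58.54 h.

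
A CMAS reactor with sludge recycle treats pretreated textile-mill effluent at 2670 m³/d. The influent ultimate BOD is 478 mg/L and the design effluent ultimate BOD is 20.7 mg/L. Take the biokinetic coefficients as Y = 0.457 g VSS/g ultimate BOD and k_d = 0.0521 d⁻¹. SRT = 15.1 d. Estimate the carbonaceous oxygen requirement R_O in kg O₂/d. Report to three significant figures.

R_O ≈ 778 kg O₂/d

Observed yield with endogenous decay: Y_obs = Y / (1 + k_d·θ_c) = 0.457 / (1 + 0.0521 × 15.1) = 0.457 / 1.787 = 0.2558 g VSS/g ultimate BOD.
ΔS = 478 − 20.7 = 457.3 mg/L, so the substrate removal rate is 2670 × 457.3/1000 = 1221 kg ultimate BOD/d.
Biomass synthesised: P_X = Y_obs × 1221 = 312.3 kg VSS/d.
R_O = Q·ΔS − 1.42 P_X = 1221 − 443.5 = 777.5 kg O₂/d.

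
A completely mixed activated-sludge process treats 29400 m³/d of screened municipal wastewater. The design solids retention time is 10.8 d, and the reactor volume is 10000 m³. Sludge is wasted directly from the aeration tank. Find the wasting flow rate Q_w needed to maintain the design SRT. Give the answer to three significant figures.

With mixed-liquor wasting, θ_c = V/Q_w, so Q_w = V/θ_c = 10000/10.8 = 925.9 m³/d.

Q_w ≈ 926 m³/d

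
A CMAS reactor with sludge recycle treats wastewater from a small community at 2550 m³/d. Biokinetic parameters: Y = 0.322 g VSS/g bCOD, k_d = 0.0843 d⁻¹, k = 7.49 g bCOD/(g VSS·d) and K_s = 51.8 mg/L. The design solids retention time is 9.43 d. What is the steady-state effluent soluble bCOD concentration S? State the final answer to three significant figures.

S ≈ 4.44 mg/L

Effluent substrate depends only on kinetics and SRT: S = K_s(1 + k_d θ_c) / [θ_c(Yk − k_d) − 1] = 51.8 × (1 + 0.0843 × 9.43) / [9.43 × (0.322 × 7.49 − 0.0843) − 1] = 92.98 / 20.95 = 4.439 mg/L.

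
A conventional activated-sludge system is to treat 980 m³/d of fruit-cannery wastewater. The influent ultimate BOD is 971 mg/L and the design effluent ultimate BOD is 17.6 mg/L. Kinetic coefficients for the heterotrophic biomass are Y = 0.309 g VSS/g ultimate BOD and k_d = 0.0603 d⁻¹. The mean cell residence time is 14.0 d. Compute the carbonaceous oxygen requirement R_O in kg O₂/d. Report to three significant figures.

Correct the yield for decay: Y_obs = Y/(1 + k_d θ_c) = 0.309 / (1 + 0.0603 × 14.0) = 0.309 / 1.844 = 0.1676.
Mass of ultimate BOD removed per day: Q(S₀ − S) = 980 × 953.4 g/m³ = 934.3 kg/d.
Net sludge production P_X = 0.1676 × 934.3 = 156.5 kg VSS/d.
R_O = Q·ΔS − 1.42 P_X = 934.3 − 222.3 = 712.0 kg O₂/d.

R_O ≈ 712 kg O₂/d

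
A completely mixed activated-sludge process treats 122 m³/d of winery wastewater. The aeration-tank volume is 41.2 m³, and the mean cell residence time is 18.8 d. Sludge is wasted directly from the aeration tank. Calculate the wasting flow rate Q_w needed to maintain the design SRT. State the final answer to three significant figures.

Wasting from the aeration tank: Q_w = V / θ_c = 41.20 / 18.8 = 2.191 m³/d.

Q_w ≈ 2.19 m³/d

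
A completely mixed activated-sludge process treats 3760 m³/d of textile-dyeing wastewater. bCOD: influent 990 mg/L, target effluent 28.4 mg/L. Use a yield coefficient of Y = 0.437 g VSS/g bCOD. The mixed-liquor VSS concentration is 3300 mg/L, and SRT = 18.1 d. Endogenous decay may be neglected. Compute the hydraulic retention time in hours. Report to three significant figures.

With k_d = 0 the design equation reduces to V = Y Q (S₀−S) θ_c / X = 0.437 × 3760 × (990 − 28.4) × 18.1 / 3300 = 8666 m³.
τ = V/Q = 8666/3760 = 2.305 d, or 55.32 h.

τ ≈ 55.3 h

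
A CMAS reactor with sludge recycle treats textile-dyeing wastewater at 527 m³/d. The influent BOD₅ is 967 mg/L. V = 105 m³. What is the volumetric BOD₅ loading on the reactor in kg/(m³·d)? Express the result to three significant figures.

L_v ≈ 4.85 kg BOD₅/(m³·d)

Applied BOD₅ load per unit volume = Q·S₀/V = (527 × 967/1000)/105.0 = 4.853 kg BOD₅·m⁻³·d⁻¹.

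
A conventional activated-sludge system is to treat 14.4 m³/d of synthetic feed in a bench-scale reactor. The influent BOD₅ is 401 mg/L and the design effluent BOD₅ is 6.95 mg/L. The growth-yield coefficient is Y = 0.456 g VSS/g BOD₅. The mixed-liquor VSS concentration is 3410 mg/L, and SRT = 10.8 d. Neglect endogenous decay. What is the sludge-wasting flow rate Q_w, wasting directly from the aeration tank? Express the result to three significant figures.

Q_w ≈ 0.759 m³/d

With k_d = 0 the design equation reduces to V = Y Q (S₀−S) θ_c / X = 0.456 × 14.4 × (401 − 6.95) × 10.8 / 3410 = 8.195 m³.
Wasting from the aeration tank: Q_w = V / θ_c = 8.195 / 10.8 = 0.7588 m³/d.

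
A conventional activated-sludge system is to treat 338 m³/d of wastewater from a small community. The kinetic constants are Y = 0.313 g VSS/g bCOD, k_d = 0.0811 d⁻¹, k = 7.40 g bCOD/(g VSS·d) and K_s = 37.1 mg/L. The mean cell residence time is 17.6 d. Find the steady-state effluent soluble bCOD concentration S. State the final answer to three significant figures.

S ≈ 2.35 mg/L

From the Monod/SRT balance for a CMAS, S = K_s·(1+k_d θ_c)/[θ_c·(Y k − k_d) − 1] = 37.1 × (1 + 0.0811 × 17.6) / [17.6 × (0.313 × 7.40 − 0.0811) − 1] = 90.06 / 38.34 = 2.349 mg/L.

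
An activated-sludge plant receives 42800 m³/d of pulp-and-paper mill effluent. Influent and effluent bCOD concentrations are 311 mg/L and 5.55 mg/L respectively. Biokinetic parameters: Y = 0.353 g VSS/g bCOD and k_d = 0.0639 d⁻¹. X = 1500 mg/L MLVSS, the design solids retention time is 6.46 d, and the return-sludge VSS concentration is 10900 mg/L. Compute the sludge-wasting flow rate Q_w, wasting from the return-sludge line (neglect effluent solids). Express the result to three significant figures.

From the SRT design equation V = Y Q (S₀−S) θ_c / [X (1 + k_d θ_c)] = 0.353 × 42800 × (311 − 5.55) × 6.46 / [1500 × (1 + 0.0639 × 6.46)] = 2.98×10^7 / 2119 = 14068 m³.
θ_c = V·X/(Q_w·X_r) when wasting from the recycle, so Q_w = V·X/(θ_c·X_r) = 14068 × 1500 / (6.46 × 10900) = 299.7 m³/d.

Q_w ≈ 300 m³/d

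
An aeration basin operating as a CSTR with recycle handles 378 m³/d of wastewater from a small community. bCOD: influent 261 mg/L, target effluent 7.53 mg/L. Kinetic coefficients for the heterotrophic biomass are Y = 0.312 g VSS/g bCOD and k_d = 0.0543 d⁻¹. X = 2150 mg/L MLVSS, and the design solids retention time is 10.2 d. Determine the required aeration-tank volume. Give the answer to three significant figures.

V ≈ 91.3 m³

From the SRT design equation V = Y Q (S₀−S) θ_c / [X (1 + k_d θ_c)] = 0.312 × 378 × (261 − 7.53) × 10.2 / [2150 × (1 + 0.0543 × 10.2)] = 3.05×10^5 / 3341 = 91.27 m³.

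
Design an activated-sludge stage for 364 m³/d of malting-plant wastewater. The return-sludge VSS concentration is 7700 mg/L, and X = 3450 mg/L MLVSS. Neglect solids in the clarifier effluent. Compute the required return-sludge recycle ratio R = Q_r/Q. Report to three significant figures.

R = Q_r/Q = X/(X_r − X) = 3450 / (7700 − 3450) = 0.8118.

R ≈ 0.812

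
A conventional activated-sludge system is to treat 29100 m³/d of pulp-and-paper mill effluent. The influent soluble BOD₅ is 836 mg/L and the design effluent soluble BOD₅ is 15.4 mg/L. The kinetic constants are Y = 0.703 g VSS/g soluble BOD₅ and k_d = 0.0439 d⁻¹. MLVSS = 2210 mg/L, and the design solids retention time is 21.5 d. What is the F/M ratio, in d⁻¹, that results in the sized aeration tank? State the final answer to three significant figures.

From the SRT design equation V = Y Q (S₀−S) θ_c / [X (1 + k_d θ_c)] = 0.703 × 29100 × (836 − 15.4) × 21.5 / [2210 × (1 + 0.0439 × 21.5)] = 3.61×10^8 / 4296 = 84016 m³.
F/M = Q·S₀ / (V·X) = 29100 × 836 / (84016 × 2210) = 0.1310 g soluble BOD₅·(g VSS·d)⁻¹.

F/M ≈ 0.131 d⁻¹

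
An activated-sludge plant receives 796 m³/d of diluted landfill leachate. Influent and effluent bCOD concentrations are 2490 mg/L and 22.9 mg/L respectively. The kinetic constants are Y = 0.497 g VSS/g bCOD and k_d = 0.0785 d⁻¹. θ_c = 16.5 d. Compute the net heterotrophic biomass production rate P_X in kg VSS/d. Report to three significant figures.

P_X ≈ 425 kg VSS/d

The observed yield is Y_obs = Y/(1 + k_d·θ_c) = 0.497 / (1 + 0.0785 × 16.5) = 0.497 / 2.295 = 0.2165 g VSS per g bCOD removed.
ΔS = 2490 − 22.9 = 2467 mg/L, so the substrate removal rate is 796 × 2467/1000 = 1964 kg bCOD/d.
P_X = Y_obs · Q(S₀ − S) = 0.2165 × 1964 = 425.2 kg VSS/d.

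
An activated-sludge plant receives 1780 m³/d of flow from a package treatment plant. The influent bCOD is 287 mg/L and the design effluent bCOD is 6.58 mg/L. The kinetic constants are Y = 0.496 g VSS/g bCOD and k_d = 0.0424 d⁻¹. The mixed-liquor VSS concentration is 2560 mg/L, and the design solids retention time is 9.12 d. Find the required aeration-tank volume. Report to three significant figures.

V ≈ 636 m³

Rearranging the biomass balance for a CMAS with decay, V = Y·Q·ΔS·θ_c / [X·(1+k_d θ_c)] = 0.496 × 1780 × (287 − 6.58) × 9.12 / [2560 × (1 + 0.0424 × 9.12)] = 2.26×10^6 / 3550 = 636.0 m³.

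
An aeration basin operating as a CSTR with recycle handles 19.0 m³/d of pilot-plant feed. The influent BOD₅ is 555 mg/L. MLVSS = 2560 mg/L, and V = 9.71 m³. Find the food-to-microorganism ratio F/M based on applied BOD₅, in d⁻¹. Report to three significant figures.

Food-to-microorganism ratio F/M = Q S₀ / (V X) = 19.0 × 555 / (9.710 × 2560) = 0.4242 d⁻¹.

F/M ≈ 0.424 d⁻¹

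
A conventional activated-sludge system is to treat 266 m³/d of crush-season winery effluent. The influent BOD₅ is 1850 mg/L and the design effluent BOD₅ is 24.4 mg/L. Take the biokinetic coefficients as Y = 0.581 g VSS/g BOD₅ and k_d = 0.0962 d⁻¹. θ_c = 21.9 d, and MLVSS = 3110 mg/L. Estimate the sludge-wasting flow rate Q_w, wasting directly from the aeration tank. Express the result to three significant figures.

Q_w ≈ 29.2 m³/d

Steady-state biomass mass balance: V·X·(1 + k_d·θ_c) = Y·Q·(S₀ − S)·θ_c, so V = 0.581 × 266 × (1850 − 24.4) × 21.9 / [3110 × (1 + 0.0962 × 21.9)] = 6.18×10^6 / 9662 = 639.5 m³.
Wasting from the aeration tank: Q_w = V / θ_c = 639.5 / 21.9 = 29.20 m³/d.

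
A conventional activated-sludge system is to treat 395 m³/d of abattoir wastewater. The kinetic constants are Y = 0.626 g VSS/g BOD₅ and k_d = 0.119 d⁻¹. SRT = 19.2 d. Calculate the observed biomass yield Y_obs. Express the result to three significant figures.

Y_obs = Y / (1 + k_d θ_c) = 0.626 / (1 + 0.119 × 19.2) = 0.626 / 3.285 = 0.1906.

Y_obs ≈ 0.191 g VSS/g BOD₅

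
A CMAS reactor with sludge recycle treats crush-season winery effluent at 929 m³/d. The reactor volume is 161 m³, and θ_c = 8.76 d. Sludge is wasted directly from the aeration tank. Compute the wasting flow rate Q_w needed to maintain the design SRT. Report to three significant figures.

Q_w ≈ 18.4 m³/d

For wasting at MLVSS concentration, Q_w = V/θ_c = 161.0/8.76 = 18.38 m³/d.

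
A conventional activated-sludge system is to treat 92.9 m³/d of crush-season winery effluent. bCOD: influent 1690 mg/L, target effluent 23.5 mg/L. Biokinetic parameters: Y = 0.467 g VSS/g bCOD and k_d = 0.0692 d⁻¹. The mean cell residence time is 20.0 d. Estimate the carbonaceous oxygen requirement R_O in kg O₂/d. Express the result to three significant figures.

The observed yield is Y_obs = Y/(1 + k_d·θ_c) = 0.467 / (1 + 0.0692 × 20.0) = 0.467 / 2.384 = 0.1959 g VSS per g bCOD removed.
Substrate removed = Q·(S₀ − S) = 92.9 m³/d × (1690 − 23.5) g/m³ = 1.55×10^5 g/d = 154.8 kg/d.
Net sludge production P_X = 0.1959 × 154.8 = 30.33 kg VSS/d.
R_O = Q·ΔS − 1.42 P_X = 154.8 − 43.06 = 111.8 kg O₂/d.

R_O ≈ 112 kg O₂/d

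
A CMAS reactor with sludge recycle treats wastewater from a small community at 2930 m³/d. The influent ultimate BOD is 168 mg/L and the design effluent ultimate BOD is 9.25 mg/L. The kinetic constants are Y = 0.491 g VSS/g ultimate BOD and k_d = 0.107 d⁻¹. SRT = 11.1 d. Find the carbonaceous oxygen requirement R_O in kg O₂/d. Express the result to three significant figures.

Observed yield with endogenous decay: Y_obs = Y / (1 + k_d·θ_c) = 0.491 / (1 + 0.107 × 11.1) = 0.491 / 2.188 = 0.2244 g VSS/g ultimate BOD.
Q·(S₀ − S) = 2930 × (168 − 9.25) × 10⁻³ = 465.1 kg/d removed.
Net sludge production P_X = 0.2244 × 465.1 = 104.4 kg VSS/d.
R_O = Q·ΔS − 1.42 P_X = 465.1 − 148.2 = 316.9 kg O₂/d.

R_O ≈ 317 kg O₂/d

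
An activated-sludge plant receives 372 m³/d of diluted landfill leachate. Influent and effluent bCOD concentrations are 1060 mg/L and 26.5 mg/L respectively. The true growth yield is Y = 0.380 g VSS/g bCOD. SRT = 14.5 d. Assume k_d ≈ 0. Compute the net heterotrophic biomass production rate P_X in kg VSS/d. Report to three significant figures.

P_X ≈ 146 kg VSS/d

Since k_d ≈ 0, Y_obs = Y = 0.380 g VSS/g bCOD.
Substrate removed = Q·(S₀ − S) = 372 m³/d × (1060 − 26.5) g/m³ = 3.84×10^5 g/d = 384.5 kg/d.
So the net sludge growth is P_X = 0.3800 × 384.5 = 146.1 kg VSS/d.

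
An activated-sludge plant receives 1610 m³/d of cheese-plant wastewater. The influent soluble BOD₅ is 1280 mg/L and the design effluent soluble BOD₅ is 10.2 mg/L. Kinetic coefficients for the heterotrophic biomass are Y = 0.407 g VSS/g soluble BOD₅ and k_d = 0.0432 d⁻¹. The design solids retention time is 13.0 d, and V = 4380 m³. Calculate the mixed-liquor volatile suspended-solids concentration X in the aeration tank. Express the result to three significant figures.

X = Y·Q·ΔS·θ_c / [V·(1 + k_d θ_c)] = 0.407 × 1610 × (1280 − 10.2) × 13.0 / [4380 × (1 + 0.0432 × 13.0)] = 1581 mg/L.

X ≈ 1580 mg/L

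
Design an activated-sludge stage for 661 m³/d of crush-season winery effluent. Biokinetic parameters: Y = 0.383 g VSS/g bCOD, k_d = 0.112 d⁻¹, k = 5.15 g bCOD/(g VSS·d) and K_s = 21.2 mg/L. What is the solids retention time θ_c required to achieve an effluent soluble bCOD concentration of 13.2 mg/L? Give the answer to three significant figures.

θ_c ≈ 1.55 d

At the target effluent, Y k S/(K_s+S) = 0.383×5.15×13.2/34.40 = 0.7569 d⁻¹.
Then 1/θ_c = μ − k_d = 0.7569 − 0.112 = 0.6449 d⁻¹, giving θ_c = 1.551 d.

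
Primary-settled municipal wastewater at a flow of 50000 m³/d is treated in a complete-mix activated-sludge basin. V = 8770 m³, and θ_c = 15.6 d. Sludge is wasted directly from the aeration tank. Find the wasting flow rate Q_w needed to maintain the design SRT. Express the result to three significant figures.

Wasting from the aeration tank: Q_w = V / θ_c = 8770 / 15.6 = 562.2 m³/d.

Q_w ≈ 562 m³/d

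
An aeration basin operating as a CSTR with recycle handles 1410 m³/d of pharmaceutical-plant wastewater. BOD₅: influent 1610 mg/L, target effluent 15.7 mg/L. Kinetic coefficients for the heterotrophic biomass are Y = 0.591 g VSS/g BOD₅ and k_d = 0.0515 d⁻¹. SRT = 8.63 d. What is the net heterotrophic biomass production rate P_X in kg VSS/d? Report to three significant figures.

Correct the yield for decay: Y_obs = Y/(1 + k_d θ_c) = 0.591 / (1 + 0.0515 × 8.63) = 0.591 / 1.444 = 0.4092.
ΔS = 1610 − 15.7 = 1594 mg/L, so the substrate removal rate is 1410 × 1594/1000 = 2248 kg BOD₅/d.
Net biomass production P_X = Y_obs × Q·(S₀ − S) = 0.4092 × 2248 = 919.8 kg VSS/d.

P_X ≈ 920 kg VSS/d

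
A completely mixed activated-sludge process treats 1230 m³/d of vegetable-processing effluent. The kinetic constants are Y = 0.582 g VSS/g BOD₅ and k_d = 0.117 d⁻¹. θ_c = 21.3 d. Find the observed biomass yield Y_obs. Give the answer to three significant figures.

Y_obs ≈ 0.167 g VSS/g BOD₅

Y_obs = Y / (1 + k_d θ_c) = 0.582 / (1 + 0.117 × 21.3) = 0.582 / 3.492 = 0.1667.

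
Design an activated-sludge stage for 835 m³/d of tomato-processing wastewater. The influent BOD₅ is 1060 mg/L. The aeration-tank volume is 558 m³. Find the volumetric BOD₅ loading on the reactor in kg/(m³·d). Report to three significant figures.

L_v ≈ 1.59 kg BOD₅/(m³·d)

Volumetric loading L_v = Q·S₀ / V = 835 × 1060 g/m³ / 558.0 m³ = 1586 g/(m³·d) = 1.586 kg BOD₅/(m³·d).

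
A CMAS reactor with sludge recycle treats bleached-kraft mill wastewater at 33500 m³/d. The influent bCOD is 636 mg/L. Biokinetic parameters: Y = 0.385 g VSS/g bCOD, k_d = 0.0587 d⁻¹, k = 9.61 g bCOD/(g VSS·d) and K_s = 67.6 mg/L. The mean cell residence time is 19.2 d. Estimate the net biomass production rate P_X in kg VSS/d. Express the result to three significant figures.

P_X ≈ 3840 kg VSS/d

From the Monod/SRT balance for a CMAS, S = K_s·(1+k_d θ_c)/[θ_c·(Y k − k_d) − 1] = 67.6 × (1 + 0.0587 × 19.2) / [19.2 × (0.385 × 9.61 − 0.0587) − 1] = 143.8 / 68.91 = 2.087 mg/L.
Y_obs = Y / (1 + k_d θ_c) = 0.385 / (1 + 0.0587 × 19.2) = 0.385 / 2.127 = 0.1810.
Q·(S₀ − S) = 33500 × (636 − 2.09) × 10⁻³ = 21236 kg/d removed.
So the net sludge growth is P_X = 0.1810 × 21236 = 3844 kg VSS/d.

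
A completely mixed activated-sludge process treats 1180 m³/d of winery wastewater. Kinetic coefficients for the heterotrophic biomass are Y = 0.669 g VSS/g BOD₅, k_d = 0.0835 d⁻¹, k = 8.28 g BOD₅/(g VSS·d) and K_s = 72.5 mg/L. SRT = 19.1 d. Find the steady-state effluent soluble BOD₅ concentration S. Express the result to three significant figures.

Effluent substrate depends only on kinetics and SRT: S = K_s(1 + k_d θ_c) / [θ_c(Yk − k_d) − 1] = 72.5 × (1 + 0.0835 × 19.1) / [19.1 × (0.669 × 8.28 − 0.0835) − 1] = 188.1 / 103.2 = 1.823 mg/L.

S ≈ 1.82 mg/L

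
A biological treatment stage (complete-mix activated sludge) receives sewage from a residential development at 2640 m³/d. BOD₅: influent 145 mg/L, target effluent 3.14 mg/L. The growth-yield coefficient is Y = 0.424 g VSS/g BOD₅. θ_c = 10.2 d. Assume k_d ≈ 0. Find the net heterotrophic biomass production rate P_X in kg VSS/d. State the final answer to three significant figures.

P_X ≈ 159 kg VSS/d

Since k_d ≈ 0, Y_obs = Y = 0.424 g VSS/g BOD₅.
Mass of BOD₅ removed per day: Q(S₀ − S) = 2640 × 141.9 g/m³ = 374.5 kg/d.
Biomass produced: P_X = Y_obs·Q·ΔS = 0.4240 × 374.5 ≈ 158.8 kg VSS/d.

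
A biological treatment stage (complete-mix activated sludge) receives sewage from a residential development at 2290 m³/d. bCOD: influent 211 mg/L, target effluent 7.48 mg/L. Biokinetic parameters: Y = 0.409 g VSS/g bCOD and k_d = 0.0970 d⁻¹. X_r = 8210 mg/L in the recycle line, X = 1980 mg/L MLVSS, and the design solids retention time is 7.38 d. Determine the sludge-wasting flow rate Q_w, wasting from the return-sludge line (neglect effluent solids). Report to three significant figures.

Q_w ≈ 13.5 m³/d

From the SRT design equation V = Y Q (S₀−S) θ_c / [X (1 + k_d θ_c)] = 0.409 × 2290 × (211 − 7.48) × 7.38 / [1980 × (1 + 0.0970 × 7.38)] = 1.41×10^6 / 3397 = 414.1 m³.
Wasting from the return line (neglecting effluent solids): Q_w = V·X / (θ_c·X_r) = 414.1 × 1980 / (7.38 × 8210) = 13.53 m³/d.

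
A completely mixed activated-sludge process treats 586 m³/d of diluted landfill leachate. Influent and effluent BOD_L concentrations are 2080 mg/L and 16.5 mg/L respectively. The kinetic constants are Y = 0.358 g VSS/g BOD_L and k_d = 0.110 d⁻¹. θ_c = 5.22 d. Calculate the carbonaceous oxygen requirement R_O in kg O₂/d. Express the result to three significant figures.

R_O ≈ 819 kg O₂/d

Y_obs = Y / (1 + k_d θ_c) = 0.358 / (1 + 0.110 × 5.22) = 0.358 / 1.574 = 0.2274.
Q·(S₀ − S) = 586 × (2080 − 16.5) × 10⁻³ = 1209 kg/d removed.
P_X = Y_obs·Q·(S₀ − S) = 0.2274 × 1209 = 275.0 kg VSS/d.
R_O = Q·ΔS − 1.42 P_X = 1209 − 390.5 = 818.7 kg O₂/d.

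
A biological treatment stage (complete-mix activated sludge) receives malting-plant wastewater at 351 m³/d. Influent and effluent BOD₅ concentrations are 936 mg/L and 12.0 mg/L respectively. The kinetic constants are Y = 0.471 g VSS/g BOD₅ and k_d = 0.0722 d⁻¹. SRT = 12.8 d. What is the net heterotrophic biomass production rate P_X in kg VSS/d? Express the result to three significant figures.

Observed yield with endogenous decay: Y_obs = Y / (1 + k_d·θ_c) = 0.471 / (1 + 0.0722 × 12.8) = 0.471 / 1.924 = 0.2448 g VSS/g BOD₅.
ΔS = 936 − 12.0 = 924.0 mg/L, so the substrate removal rate is 351 × 924.0/1000 = 324.3 kg BOD₅/d.
Net biomass production P_X = Y_obs × Q·(S₀ − S) = 0.2448 × 324.3 = 79.39 kg VSS/d.

P_X ≈ 79.4 kg VSS/d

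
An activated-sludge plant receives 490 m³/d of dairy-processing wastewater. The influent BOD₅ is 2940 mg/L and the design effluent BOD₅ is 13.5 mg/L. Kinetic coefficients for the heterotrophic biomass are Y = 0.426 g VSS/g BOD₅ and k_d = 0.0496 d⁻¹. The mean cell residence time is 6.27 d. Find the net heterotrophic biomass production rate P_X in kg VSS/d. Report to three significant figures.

P_X ≈ 466 kg VSS/d

Observed yield with endogenous decay: Y_obs = Y / (1 + k_d·θ_c) = 0.426 / (1 + 0.0496 × 6.27) = 0.426 / 1.311 = 0.3249 g VSS/g BOD₅.
Mass of BOD₅ removed per day: Q(S₀ − S) = 490 × 2926 g/m³ = 1434 kg/d.
Biomass produced: P_X = Y_obs·Q·ΔS = 0.3249 × 1434 ≈ 466.0 kg VSS/d.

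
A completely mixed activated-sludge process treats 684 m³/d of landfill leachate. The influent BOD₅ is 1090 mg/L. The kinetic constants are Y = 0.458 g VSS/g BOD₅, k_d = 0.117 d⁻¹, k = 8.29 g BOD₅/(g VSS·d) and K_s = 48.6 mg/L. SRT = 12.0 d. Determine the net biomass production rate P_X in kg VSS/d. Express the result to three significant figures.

Effluent substrate depends only on kinetics and SRT: S = K_s(1 + k_d θ_c) / [θ_c(Yk − k_d) − 1] = 48.6 × (1 + 0.117 × 12.0) / [12.0 × (0.458 × 8.29 − 0.117) − 1] = 116.8 / 43.16 = 2.707 mg/L.
Correct the yield for decay: Y_obs = Y/(1 + k_d θ_c) = 0.458 / (1 + 0.117 × 12.0) = 0.458 / 2.404 = 0.1905.
Substrate removed = Q·(S₀ − S) = 684 m³/d × (1090 − 2.71) g/m³ = 7.44×10^5 g/d = 743.7 kg/d.
Biomass produced: P_X = Y_obs·Q·ΔS = 0.1905 × 743.7 ≈ 141.7 kg VSS/d.

P_X ≈ 142 kg VSS/d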